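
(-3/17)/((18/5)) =-5/102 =-0.05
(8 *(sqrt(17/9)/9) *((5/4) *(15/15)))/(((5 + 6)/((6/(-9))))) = -20 *sqrt(17)/891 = -0.09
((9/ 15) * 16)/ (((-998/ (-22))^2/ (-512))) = -2.39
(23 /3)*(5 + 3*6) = 529 /3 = 176.33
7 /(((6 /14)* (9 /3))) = 49 /9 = 5.44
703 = 703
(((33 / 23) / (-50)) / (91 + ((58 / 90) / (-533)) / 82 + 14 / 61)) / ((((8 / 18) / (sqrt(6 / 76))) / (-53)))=188849452077 * sqrt(114) / 191319880951880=0.01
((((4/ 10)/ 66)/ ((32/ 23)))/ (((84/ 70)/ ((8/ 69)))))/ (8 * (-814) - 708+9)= -1/ 17133336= -0.00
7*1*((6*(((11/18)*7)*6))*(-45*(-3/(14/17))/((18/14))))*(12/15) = 109956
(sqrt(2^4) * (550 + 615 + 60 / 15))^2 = 21864976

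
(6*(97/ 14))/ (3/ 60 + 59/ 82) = 238620/ 4417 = 54.02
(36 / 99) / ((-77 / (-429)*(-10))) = -78 / 385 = -0.20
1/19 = 0.05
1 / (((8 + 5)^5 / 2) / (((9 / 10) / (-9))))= -1 / 1856465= -0.00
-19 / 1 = -19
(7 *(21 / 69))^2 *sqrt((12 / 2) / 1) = 2401 *sqrt(6) / 529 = 11.12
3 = 3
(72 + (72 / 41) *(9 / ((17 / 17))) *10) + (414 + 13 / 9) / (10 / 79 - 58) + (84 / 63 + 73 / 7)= 234.63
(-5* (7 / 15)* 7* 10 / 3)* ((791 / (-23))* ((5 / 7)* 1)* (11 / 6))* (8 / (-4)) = -3045350 / 621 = -4903.95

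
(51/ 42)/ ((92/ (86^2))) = 31433/ 322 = 97.62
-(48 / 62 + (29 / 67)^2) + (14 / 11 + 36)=55583313 / 1530749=36.31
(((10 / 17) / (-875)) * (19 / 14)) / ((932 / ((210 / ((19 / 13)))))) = -39 / 277270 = -0.00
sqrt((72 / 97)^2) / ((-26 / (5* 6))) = -0.86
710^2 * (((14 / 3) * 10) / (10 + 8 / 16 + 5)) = 141148000 / 93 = 1517720.43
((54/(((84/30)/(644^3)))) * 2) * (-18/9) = -20604084480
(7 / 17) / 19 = 7 / 323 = 0.02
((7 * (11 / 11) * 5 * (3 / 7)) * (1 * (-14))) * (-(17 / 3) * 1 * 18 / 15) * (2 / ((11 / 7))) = 1817.45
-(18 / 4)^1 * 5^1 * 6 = -135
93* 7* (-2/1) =-1302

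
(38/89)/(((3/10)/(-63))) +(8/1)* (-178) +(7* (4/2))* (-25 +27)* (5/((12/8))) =-379228/267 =-1420.33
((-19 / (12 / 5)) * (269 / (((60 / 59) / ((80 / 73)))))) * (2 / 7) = -3015490 / 4599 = -655.68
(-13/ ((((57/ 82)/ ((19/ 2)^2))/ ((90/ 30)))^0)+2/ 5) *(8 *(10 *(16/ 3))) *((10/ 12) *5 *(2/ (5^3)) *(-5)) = 1792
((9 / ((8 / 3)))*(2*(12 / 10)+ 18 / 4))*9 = 16767 / 80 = 209.59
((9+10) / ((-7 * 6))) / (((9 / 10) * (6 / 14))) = -1.17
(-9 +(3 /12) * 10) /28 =-13 /56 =-0.23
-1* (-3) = 3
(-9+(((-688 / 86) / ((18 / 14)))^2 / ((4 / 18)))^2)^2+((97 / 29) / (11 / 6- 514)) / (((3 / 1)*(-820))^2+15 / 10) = 2172032269381439104329257 / 2358900697009437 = 920781562.42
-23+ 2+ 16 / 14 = -139 / 7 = -19.86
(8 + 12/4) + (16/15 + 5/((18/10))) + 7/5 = 731/45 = 16.24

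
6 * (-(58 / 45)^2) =-6728 / 675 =-9.97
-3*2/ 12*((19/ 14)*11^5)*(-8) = 6119938/ 7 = 874276.86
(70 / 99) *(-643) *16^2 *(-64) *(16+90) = 78169047040 / 99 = 789586333.74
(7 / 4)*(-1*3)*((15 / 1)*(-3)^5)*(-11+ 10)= -76545 / 4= -19136.25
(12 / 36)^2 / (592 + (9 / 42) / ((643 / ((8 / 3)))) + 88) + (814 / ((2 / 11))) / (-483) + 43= 149594715845 / 4434931116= 33.73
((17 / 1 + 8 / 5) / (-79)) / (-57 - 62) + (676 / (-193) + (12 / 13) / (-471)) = -64853204531 / 18515880565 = -3.50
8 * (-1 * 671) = -5368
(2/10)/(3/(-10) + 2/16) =-8/7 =-1.14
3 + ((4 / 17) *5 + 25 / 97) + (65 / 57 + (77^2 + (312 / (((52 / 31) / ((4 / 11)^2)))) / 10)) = 337613983514 / 56865765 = 5937.03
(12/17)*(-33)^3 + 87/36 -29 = -5180351/204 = -25393.88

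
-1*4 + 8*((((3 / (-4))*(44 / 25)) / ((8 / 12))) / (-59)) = -5504 / 1475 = -3.73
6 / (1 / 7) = 42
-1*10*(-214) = 2140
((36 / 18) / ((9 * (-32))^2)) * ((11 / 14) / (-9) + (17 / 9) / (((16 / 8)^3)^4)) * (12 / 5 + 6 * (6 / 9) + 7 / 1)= -1501403 / 53508833280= -0.00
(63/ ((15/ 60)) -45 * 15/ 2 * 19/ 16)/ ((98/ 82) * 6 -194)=195201/ 245120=0.80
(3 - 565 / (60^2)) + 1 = 2767 / 720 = 3.84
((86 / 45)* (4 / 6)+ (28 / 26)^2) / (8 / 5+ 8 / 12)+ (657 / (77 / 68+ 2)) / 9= 24.38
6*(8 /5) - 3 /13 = 609 /65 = 9.37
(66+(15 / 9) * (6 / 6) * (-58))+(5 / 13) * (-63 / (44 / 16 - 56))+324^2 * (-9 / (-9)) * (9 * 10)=26160985304 / 2769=9447809.79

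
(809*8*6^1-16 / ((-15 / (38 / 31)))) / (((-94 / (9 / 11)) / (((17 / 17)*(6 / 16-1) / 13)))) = 3385779 / 208351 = 16.25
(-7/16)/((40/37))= -259/640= -0.40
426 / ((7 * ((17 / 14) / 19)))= 16188 / 17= 952.24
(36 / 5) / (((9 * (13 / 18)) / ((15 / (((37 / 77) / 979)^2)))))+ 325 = 1227446668849 / 17797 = 68969302.06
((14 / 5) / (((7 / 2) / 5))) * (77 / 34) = 154 / 17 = 9.06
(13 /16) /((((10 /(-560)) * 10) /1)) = -91 /20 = -4.55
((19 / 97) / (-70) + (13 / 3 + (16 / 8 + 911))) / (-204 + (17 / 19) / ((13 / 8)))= -4615447681 / 1023633240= -4.51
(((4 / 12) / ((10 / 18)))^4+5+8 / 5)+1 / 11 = 46891 / 6875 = 6.82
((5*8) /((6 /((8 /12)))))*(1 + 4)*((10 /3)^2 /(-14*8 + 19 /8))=-2.25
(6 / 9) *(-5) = -10 / 3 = -3.33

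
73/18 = 4.06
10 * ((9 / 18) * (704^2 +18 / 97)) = 240373850 / 97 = 2478080.93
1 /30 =0.03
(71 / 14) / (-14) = -71 / 196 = -0.36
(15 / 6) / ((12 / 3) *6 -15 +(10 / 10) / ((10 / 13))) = 25 / 103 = 0.24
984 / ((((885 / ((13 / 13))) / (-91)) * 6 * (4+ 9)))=-1.30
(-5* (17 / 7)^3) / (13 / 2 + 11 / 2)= -24565 / 4116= -5.97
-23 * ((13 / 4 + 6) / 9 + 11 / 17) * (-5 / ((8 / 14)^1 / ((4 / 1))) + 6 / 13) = 10585175 / 7956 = 1330.46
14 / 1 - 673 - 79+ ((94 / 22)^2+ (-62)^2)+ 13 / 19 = 3124.94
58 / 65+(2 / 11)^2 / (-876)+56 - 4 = 91103497 / 1722435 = 52.89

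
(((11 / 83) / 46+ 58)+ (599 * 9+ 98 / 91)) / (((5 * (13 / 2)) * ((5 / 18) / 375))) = 226387.93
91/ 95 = 0.96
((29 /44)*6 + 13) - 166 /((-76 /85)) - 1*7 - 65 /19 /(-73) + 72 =267.66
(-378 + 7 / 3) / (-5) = 1127 / 15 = 75.13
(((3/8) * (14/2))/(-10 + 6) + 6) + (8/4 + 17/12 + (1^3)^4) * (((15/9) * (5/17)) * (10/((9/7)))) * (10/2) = 3945467/44064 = 89.54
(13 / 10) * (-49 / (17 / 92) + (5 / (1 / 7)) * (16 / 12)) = -72436 / 255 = -284.06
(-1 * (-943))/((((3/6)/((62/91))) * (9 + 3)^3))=29233/39312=0.74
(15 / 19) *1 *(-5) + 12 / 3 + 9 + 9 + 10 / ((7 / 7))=28.05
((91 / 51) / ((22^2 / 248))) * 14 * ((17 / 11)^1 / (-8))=-19747 / 7986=-2.47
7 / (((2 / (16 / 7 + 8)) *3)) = 12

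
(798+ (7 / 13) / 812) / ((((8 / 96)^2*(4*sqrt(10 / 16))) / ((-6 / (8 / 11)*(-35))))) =2501837415*sqrt(10) / 754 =10492711.63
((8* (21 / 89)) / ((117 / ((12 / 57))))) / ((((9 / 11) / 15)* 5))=2464 / 197847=0.01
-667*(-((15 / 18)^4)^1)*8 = 416875 / 162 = 2573.30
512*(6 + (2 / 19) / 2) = 58880 / 19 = 3098.95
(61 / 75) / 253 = 61 / 18975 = 0.00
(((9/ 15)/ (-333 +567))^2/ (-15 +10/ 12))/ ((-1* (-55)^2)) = 1/ 6518118750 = 0.00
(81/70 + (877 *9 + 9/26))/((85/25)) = 3591999/1547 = 2321.91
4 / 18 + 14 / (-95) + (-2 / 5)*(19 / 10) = -2929 / 4275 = -0.69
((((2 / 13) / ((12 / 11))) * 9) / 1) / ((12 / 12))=1.27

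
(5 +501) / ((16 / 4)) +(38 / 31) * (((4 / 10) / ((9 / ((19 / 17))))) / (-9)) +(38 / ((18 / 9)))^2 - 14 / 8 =414698429 / 853740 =485.74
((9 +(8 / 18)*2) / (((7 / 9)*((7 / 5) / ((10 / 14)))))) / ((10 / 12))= 2670 / 343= 7.78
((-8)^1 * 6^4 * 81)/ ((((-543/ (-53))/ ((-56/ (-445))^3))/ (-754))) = 1964581495898112/ 15949923625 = 123171.84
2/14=0.14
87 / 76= 1.14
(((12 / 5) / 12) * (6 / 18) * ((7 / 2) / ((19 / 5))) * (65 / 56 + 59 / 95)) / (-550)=-9479 / 47652000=-0.00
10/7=1.43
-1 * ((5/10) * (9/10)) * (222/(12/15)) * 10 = -4995/4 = -1248.75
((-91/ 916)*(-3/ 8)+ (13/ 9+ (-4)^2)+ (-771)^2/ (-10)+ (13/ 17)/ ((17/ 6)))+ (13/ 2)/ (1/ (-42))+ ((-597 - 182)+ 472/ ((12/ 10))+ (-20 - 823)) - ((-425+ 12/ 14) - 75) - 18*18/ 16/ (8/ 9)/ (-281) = -5663880579542279/ 93728179440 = -60428.79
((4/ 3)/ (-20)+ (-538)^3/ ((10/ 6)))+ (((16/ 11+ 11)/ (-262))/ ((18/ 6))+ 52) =-1346361911181/ 14410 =-93432471.28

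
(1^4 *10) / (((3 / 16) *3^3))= 160 / 81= 1.98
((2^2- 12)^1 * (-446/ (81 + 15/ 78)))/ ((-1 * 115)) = -92768/ 242765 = -0.38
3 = 3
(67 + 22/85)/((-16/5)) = -21.02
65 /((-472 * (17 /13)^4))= -1856465 /39421912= -0.05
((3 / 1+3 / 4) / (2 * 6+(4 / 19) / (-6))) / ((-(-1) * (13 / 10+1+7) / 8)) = 0.27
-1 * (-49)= 49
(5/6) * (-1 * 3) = -5/2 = -2.50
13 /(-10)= -13 /10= -1.30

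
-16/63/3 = -16/189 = -0.08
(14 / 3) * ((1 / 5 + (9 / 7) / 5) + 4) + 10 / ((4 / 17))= 633 / 10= 63.30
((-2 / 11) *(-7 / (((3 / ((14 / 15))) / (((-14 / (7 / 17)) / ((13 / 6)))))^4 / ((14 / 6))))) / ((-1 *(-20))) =20123980040192 / 238573603125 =84.35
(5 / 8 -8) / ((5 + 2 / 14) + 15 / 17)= -7021 / 5736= -1.22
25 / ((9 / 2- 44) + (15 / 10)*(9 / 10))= -500 / 763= -0.66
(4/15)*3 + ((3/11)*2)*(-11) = -26/5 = -5.20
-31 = -31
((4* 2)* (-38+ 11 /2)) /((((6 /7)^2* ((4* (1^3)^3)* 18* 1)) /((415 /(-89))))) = 1321775 /57672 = 22.92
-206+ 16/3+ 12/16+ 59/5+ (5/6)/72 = -406307/2160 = -188.11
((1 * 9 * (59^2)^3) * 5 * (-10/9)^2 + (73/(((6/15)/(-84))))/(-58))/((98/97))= 59326920572758045/25578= 2319451113173.74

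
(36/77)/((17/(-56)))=-288/187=-1.54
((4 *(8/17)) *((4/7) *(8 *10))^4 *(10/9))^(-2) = 134948226609/11258999068426240000000000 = 0.00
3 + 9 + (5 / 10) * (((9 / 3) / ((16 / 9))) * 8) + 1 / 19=1429 / 76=18.80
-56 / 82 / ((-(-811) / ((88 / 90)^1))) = -1232 / 1496295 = -0.00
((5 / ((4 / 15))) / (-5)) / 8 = -15 / 32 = -0.47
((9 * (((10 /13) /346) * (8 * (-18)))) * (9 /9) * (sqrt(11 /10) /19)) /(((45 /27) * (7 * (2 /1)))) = -972 * sqrt(110) /1495585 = -0.01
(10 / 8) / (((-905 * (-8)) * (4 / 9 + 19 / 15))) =45 / 445984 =0.00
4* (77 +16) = 372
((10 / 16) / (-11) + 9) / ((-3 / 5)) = -3935 / 264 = -14.91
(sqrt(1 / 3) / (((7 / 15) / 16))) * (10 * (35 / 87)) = 4000 * sqrt(3) / 87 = 79.63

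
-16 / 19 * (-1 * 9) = 144 / 19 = 7.58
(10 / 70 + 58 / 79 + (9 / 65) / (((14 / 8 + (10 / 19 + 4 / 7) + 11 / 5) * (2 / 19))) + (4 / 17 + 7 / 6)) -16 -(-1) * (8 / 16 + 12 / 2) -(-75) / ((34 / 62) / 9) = 6025198613129 / 4922861853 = 1223.92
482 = 482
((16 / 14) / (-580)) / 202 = -1 / 102515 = -0.00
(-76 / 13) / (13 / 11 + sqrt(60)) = 836 / 7091 - 18392 * sqrt(15) / 92183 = -0.65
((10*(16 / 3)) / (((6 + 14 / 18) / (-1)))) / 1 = -480 / 61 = -7.87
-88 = -88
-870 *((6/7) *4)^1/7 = -20880/49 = -426.12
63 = 63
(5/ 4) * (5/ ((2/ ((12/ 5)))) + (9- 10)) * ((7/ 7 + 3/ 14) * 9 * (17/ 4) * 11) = 715275/ 224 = 3193.19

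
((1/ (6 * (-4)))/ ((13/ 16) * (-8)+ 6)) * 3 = 0.25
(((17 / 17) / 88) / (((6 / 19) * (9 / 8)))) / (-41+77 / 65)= -1235 / 1537272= -0.00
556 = 556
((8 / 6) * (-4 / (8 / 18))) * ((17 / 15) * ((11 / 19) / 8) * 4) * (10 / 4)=-187 / 19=-9.84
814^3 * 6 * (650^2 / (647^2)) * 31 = 42385066821240000 / 418609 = 101252163286.60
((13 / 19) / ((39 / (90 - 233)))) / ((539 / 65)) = -845 / 2793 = -0.30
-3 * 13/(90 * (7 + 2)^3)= -0.00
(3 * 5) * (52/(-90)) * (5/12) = -65/18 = -3.61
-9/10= -0.90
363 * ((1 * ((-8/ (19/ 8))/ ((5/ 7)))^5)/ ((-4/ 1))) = 1637708879364096/ 7737809375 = 211650.20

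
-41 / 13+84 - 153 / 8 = 6419 / 104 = 61.72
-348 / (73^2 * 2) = -174 / 5329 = -0.03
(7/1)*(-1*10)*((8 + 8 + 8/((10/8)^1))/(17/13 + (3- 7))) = 2912/5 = 582.40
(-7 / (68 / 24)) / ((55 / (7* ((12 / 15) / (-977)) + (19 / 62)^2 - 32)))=12584002767 / 8778686950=1.43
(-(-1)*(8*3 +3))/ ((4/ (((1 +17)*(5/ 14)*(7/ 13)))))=1215/ 52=23.37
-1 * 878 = -878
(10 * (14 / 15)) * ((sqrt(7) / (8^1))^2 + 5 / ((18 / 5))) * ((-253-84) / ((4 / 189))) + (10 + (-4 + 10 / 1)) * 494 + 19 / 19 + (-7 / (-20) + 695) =-214067.13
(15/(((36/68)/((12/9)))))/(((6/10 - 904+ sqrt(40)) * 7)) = -7678900/1285344207 - 17000 * sqrt(10)/1285344207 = -0.01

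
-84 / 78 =-14 / 13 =-1.08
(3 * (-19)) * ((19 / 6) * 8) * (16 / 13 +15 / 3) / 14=-58482 / 91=-642.66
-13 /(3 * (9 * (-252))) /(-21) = -13 /142884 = -0.00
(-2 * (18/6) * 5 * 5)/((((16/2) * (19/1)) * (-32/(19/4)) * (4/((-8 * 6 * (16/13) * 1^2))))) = -225/104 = -2.16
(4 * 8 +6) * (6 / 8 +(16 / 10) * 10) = 1273 / 2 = 636.50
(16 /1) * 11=176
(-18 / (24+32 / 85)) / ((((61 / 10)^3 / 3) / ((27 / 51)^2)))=-2733750 / 999397343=-0.00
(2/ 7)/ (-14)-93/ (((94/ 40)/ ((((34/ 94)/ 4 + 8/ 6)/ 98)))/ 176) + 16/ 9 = -96864305/ 974169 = -99.43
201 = 201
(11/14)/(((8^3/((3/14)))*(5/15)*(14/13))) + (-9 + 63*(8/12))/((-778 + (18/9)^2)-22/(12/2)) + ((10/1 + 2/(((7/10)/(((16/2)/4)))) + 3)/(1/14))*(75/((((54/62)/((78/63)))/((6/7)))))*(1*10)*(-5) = -35314176528447709/29499273216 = -1197120.22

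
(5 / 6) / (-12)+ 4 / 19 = 193 / 1368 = 0.14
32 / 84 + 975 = 20483 / 21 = 975.38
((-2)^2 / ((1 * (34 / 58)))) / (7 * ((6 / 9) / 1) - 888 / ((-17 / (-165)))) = -174 / 219661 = -0.00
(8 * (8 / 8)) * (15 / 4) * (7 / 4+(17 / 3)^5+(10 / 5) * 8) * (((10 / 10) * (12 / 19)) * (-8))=-455734480 / 513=-888371.31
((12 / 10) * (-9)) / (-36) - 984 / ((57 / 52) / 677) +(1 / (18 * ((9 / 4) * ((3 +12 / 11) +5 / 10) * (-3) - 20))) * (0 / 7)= -115469063 / 190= -607731.91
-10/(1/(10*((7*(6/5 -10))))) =6160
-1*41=-41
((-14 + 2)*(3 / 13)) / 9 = -4 / 13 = -0.31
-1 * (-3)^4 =-81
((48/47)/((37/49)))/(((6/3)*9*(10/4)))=784/26085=0.03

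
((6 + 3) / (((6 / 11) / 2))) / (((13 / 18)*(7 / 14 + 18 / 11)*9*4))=363 / 611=0.59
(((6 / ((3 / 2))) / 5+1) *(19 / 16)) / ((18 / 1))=19 / 160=0.12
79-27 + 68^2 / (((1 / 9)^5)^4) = 56217045082679238775876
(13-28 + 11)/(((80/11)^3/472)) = -78529/16000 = -4.91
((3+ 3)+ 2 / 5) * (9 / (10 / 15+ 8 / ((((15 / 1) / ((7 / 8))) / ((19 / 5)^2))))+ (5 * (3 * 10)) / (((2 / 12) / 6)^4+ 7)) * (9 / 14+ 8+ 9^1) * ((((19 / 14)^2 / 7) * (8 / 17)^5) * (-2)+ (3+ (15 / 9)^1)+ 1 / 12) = 1348350575989247189239140 / 111306551262720514057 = 12113.85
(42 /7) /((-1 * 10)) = -3 /5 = -0.60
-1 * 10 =-10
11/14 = 0.79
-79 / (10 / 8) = -316 / 5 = -63.20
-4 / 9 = -0.44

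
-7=-7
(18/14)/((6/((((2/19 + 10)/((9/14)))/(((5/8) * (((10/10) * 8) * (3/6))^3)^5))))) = 0.00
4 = 4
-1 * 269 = -269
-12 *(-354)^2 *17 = -25564464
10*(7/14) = 5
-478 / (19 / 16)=-7648 / 19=-402.53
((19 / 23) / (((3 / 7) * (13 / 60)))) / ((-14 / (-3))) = 570 / 299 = 1.91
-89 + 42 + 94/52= -1175/26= -45.19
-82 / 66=-41 / 33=-1.24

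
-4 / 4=-1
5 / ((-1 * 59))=-0.08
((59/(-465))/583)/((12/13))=-767/3253140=-0.00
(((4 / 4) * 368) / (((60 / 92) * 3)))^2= 71639296 / 2025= 35377.43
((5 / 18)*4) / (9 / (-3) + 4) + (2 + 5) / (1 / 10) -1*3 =613 / 9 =68.11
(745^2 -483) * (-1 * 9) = -4990878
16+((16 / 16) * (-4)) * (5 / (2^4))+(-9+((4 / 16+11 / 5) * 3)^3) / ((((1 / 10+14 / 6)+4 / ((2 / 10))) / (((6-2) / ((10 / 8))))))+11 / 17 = 404740221 / 5720500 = 70.75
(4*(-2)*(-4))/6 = 16/3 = 5.33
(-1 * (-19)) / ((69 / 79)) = 1501 / 69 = 21.75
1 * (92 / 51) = 92 / 51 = 1.80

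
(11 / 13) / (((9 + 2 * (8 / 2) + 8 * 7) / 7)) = 77 / 949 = 0.08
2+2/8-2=0.25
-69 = -69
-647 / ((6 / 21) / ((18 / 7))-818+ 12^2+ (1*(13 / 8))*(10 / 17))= 395964 / 411835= 0.96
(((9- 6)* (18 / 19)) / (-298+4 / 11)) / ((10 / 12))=-1782 / 155515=-0.01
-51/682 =-0.07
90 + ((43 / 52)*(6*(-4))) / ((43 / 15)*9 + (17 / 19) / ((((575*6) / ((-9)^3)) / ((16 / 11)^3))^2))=112662206673805480 / 1262436411143297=89.24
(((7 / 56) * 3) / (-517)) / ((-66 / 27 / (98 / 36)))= 147 / 181984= 0.00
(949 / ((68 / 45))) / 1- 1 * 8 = 42161 / 68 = 620.01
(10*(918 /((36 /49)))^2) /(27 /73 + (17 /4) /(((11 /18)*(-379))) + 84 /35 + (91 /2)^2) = 95029243466850 /12617821231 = 7531.35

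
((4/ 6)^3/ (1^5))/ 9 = 8/ 243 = 0.03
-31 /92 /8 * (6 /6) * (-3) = 93 /736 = 0.13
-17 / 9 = -1.89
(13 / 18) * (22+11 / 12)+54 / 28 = 27941 / 1512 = 18.48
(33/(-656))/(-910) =33/596960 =0.00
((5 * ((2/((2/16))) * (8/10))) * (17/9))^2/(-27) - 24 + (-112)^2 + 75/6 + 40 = 52624627/4374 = 12031.24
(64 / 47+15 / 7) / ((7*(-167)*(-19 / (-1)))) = -1153 / 7307419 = -0.00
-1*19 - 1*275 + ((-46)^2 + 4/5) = 9114/5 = 1822.80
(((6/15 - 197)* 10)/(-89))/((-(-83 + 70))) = 1966/1157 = 1.70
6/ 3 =2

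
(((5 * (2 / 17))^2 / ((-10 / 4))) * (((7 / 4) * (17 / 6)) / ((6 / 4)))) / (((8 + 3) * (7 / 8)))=-80 / 1683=-0.05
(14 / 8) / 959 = 1 / 548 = 0.00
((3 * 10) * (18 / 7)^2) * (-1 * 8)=-77760 / 49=-1586.94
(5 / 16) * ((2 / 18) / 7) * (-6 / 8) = -0.00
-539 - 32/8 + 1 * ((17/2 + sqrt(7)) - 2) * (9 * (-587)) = -69765/2 - 5283 * sqrt(7) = -48860.00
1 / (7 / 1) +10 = 71 / 7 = 10.14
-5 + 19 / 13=-46 / 13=-3.54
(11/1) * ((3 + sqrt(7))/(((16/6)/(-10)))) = -495/4 - 165 * sqrt(7)/4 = -232.89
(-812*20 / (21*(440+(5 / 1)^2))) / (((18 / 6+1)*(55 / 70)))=-0.53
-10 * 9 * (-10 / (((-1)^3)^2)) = 900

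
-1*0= 0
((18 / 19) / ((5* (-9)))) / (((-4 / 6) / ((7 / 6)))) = 7 / 190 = 0.04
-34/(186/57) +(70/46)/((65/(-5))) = -97662/9269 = -10.54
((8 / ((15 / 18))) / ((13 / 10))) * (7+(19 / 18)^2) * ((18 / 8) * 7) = 943.74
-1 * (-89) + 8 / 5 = 453 / 5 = 90.60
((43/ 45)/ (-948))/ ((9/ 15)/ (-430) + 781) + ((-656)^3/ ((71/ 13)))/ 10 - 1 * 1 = -13144211172472712993/ 2542950591210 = -5168881.86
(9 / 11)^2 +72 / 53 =13005 / 6413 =2.03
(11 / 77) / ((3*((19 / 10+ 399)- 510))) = -0.00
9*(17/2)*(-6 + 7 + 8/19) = 4131/38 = 108.71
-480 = -480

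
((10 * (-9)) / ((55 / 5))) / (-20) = 0.41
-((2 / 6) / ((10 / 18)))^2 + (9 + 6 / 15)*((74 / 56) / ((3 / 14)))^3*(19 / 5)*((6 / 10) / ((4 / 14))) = 316625423 / 18000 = 17590.30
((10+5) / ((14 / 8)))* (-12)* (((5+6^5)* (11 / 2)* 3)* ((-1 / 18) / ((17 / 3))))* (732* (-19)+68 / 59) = -12640996415520 / 7021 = -1800455264.99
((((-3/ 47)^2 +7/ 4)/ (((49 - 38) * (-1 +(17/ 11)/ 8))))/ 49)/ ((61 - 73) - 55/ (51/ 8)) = 790449/ 4042368386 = 0.00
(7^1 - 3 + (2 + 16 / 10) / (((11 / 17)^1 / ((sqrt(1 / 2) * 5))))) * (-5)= -765 * sqrt(2) / 11 - 20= -118.35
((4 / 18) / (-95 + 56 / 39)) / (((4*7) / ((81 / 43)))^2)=-28431 / 2644824392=-0.00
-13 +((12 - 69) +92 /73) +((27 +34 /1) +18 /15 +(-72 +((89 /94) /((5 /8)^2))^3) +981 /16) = -5660331296869 /1894769750000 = -2.99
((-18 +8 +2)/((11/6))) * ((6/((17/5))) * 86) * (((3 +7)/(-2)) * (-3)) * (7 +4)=-1857600/17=-109270.59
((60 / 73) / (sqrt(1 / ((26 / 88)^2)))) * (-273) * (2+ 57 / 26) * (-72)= 16068780 / 803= 20010.93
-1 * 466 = -466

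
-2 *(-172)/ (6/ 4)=688/ 3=229.33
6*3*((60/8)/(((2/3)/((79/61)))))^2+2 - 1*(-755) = 4577.96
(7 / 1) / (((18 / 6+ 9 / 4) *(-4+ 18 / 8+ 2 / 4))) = -16 / 15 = -1.07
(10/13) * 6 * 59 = 3540/13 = 272.31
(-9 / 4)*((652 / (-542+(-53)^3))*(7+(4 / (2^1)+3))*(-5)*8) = -704160 / 149419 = -4.71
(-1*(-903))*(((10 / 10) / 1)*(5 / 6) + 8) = 15953 / 2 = 7976.50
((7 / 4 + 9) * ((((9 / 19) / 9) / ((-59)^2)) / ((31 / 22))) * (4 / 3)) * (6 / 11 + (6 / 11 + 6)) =2236 / 2050309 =0.00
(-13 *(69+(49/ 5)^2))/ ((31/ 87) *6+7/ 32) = -49776064/ 54675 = -910.40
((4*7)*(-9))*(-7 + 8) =-252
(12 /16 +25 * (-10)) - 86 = -1341 /4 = -335.25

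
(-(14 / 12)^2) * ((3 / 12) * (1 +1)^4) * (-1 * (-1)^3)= -49 / 9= -5.44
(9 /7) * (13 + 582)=765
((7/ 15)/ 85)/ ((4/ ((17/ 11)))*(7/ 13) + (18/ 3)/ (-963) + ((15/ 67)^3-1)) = 2928529331/ 212647423250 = 0.01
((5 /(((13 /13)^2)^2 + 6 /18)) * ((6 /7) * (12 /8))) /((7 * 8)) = 0.09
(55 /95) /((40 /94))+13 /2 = 2987 /380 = 7.86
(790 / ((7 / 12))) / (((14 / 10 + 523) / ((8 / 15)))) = 12640 / 9177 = 1.38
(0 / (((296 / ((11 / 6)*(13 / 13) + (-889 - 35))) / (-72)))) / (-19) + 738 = 738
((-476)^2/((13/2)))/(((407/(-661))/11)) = -299533472/481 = -622730.71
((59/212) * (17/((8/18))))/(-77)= -9027/65296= -0.14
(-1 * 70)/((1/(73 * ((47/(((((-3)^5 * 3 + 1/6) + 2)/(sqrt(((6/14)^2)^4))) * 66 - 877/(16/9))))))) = 311260320/1843493269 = 0.17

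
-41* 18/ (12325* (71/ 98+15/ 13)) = -940212/ 29493725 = -0.03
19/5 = 3.80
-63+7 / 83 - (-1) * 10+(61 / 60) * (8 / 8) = -258457 / 4980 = -51.90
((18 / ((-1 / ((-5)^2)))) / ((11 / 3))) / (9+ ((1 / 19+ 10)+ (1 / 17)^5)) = -36419332050 / 5653870783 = -6.44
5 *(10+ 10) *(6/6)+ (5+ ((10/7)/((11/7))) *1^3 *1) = 1165/11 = 105.91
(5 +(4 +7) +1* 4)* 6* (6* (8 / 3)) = 1920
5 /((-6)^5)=-5 /7776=-0.00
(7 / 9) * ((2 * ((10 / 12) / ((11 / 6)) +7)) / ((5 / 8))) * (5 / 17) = 9184 / 1683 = 5.46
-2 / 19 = -0.11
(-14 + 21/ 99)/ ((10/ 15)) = -455/ 22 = -20.68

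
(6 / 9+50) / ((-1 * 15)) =-152 / 45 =-3.38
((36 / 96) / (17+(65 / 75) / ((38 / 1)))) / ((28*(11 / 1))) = 855 / 11954096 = 0.00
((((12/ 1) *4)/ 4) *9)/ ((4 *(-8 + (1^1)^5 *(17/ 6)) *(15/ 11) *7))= -0.55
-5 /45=-1 /9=-0.11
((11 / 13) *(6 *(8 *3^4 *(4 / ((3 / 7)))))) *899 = 358852032 / 13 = 27604002.46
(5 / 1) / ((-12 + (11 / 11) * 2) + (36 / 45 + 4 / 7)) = -175 / 302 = -0.58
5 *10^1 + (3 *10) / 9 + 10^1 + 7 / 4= 781 / 12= 65.08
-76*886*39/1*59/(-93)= 51646712/31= 1666022.97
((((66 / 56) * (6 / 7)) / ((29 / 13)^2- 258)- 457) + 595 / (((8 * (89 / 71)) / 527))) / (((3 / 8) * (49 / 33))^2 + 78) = 44494972317246264 / 113088063078193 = 393.45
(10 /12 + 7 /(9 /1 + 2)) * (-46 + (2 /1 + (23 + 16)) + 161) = 2522 /11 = 229.27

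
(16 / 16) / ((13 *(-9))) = -1 / 117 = -0.01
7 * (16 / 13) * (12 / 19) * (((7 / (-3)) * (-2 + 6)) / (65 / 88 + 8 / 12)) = -473088 / 13091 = -36.14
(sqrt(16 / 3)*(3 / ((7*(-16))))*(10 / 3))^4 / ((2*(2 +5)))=625 / 4840416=0.00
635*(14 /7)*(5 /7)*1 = 907.14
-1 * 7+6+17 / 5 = 12 / 5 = 2.40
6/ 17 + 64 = 1094/ 17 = 64.35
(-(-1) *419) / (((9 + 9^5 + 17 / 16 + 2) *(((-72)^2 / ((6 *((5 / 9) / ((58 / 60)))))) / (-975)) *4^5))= -3404375 / 757674998784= -0.00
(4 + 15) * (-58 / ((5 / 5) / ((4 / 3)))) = -4408 / 3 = -1469.33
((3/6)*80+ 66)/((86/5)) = 265/43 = 6.16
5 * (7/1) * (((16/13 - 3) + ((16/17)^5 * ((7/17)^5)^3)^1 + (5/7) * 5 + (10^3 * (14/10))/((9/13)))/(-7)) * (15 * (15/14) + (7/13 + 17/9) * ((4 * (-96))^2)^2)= -17976466953287519843357801332886354050249270/33655900278448548058007657881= -534125273861673.97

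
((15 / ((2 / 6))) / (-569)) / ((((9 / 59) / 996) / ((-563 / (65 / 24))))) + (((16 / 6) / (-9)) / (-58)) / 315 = 195840857720948 / 1824433065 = 107343.41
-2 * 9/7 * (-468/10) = 4212/35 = 120.34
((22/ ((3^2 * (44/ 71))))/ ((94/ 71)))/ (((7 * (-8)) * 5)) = -5041/ 473760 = -0.01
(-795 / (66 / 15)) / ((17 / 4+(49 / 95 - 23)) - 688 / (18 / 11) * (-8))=-6797250 / 125850989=-0.05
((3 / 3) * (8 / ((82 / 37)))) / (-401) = -148 / 16441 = -0.01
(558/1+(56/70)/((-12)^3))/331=1205279/714960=1.69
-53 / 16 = -3.31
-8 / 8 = -1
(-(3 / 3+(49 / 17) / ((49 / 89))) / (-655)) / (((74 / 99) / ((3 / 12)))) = 5247 / 1647980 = 0.00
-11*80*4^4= -225280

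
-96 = -96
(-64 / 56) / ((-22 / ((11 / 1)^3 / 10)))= 242 / 35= 6.91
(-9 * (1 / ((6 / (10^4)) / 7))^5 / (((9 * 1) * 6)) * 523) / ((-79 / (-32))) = -439503050000000000000000000 / 57591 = -7631453699362747651542.78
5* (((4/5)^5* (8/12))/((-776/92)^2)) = 270848/17641875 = 0.02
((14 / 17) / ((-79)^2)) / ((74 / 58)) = 406 / 3925589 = 0.00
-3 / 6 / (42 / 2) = -0.02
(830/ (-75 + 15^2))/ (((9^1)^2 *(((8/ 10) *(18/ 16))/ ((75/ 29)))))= 0.20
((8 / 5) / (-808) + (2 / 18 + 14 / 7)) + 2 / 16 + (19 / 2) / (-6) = 23663 / 36360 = 0.65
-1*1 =-1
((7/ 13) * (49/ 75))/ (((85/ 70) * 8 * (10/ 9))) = 7203/ 221000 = 0.03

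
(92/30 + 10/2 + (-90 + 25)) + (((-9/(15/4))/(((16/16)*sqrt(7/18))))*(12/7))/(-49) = -854/15 + 432*sqrt(14)/12005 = -56.80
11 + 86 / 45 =581 / 45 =12.91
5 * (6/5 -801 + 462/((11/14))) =-1059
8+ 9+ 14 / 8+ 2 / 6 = 229 / 12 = 19.08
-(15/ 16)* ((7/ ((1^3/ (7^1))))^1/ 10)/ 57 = -49/ 608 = -0.08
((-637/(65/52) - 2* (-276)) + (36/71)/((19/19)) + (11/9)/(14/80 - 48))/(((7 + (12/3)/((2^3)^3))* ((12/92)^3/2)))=35493701933056/6435972855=5514.89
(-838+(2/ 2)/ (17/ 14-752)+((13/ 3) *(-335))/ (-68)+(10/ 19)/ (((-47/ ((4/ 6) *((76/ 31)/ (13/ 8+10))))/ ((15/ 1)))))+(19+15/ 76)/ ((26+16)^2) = -816.67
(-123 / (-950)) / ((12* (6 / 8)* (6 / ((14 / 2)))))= 287 / 17100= 0.02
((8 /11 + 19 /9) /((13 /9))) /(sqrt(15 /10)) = 281*sqrt(6) /429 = 1.60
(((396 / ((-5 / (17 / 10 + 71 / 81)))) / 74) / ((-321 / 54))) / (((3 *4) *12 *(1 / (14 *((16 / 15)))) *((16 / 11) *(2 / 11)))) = 19444579 / 106893000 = 0.18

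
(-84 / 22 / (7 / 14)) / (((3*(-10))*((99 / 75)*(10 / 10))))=70 / 363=0.19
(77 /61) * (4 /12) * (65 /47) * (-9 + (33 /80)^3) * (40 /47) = -1525545021 /344957440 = -4.42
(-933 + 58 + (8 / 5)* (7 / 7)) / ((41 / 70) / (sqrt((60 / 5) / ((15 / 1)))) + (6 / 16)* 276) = -354355848 / 41990339 + 5013316* sqrt(5) / 209951695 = -8.39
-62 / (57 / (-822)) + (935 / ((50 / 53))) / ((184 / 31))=37095499 / 34960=1061.08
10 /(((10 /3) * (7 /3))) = 9 /7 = 1.29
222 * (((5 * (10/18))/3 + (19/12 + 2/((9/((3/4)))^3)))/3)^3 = 517908277/3981312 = 130.08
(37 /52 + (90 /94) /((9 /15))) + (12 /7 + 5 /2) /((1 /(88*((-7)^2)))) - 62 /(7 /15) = 308653129 /17108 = 18041.45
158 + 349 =507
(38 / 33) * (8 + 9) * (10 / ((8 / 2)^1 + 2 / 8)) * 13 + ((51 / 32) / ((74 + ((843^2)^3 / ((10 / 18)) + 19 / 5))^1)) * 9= 408483831824538184314667 / 682184536953935226816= 598.79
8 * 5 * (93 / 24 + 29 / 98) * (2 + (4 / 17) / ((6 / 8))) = 386.01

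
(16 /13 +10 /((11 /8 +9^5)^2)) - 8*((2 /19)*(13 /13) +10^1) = -4388308584300496 /55121654819023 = -79.61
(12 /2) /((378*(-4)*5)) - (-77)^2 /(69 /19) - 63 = -49139183 /28980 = -1695.62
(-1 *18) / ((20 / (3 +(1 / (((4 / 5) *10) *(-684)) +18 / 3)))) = -49247 / 6080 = -8.10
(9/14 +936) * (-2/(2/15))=-196695/14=-14049.64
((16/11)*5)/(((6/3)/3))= 120/11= 10.91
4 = 4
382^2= 145924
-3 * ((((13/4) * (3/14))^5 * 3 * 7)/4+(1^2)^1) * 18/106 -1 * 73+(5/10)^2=-1229224619127/16679305216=-73.70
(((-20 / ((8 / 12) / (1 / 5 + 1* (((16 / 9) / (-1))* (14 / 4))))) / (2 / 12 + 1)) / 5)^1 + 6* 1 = 36.97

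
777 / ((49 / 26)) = 2886 / 7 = 412.29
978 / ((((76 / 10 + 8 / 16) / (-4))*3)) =-13040 / 81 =-160.99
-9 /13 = -0.69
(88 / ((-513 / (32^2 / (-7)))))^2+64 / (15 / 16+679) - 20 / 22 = 8020457049530 / 12753432909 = 628.89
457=457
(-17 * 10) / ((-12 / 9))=255 / 2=127.50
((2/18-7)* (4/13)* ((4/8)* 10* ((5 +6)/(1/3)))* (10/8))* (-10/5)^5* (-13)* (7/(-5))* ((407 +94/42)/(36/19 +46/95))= 44544420800/1017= 43799823.80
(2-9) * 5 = -35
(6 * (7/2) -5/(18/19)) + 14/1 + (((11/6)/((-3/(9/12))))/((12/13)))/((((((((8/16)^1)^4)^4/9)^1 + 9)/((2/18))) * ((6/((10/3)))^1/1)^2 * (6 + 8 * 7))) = 7131240449945/239929831566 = 29.72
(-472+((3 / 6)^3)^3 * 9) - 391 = -441847 / 512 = -862.98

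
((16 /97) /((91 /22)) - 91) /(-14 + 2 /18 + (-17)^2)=-7226145 /21855652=-0.33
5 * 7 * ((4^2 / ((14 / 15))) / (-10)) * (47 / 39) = -940 / 13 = -72.31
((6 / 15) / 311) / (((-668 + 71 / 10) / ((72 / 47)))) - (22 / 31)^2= -15585497740 / 30945402211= -0.50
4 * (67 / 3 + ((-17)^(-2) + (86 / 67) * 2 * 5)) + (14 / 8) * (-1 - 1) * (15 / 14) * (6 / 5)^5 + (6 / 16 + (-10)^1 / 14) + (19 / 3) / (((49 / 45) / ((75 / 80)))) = 136.47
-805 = -805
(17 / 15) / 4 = 17 / 60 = 0.28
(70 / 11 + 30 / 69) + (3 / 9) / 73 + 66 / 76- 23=-32273833 / 2105466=-15.33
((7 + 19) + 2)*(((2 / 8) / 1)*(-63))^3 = -1750329 / 16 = -109395.56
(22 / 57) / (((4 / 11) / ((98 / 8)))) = 5929 / 456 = 13.00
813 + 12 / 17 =813.71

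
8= 8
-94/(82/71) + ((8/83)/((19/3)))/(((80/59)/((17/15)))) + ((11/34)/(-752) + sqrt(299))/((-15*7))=-81.54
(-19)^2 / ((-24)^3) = -361 / 13824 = -0.03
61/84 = 0.73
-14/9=-1.56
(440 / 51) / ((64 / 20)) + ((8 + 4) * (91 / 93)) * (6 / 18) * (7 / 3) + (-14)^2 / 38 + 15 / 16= 25844243 / 1441872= 17.92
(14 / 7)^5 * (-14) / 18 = -224 / 9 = -24.89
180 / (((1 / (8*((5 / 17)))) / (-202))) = -1454400 / 17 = -85552.94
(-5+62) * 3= 171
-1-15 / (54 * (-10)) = -35 / 36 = -0.97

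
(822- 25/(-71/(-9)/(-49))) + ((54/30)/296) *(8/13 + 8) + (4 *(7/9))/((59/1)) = 88620546751/90670905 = 977.39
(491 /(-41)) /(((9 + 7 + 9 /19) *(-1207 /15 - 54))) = 139935 /25884161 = 0.01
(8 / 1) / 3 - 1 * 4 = -4 / 3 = -1.33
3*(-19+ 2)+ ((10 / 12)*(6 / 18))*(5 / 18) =-16499 / 324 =-50.92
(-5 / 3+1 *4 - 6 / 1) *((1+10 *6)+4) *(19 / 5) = -2717 / 3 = -905.67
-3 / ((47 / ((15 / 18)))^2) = -25 / 26508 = -0.00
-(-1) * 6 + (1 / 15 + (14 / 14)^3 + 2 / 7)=772 / 105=7.35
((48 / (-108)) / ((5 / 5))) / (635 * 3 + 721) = -0.00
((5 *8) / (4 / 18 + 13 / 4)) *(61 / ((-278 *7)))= -8784 / 24325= -0.36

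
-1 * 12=-12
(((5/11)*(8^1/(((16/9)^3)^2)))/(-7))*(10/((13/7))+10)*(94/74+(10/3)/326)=-4007950875/12363839488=-0.32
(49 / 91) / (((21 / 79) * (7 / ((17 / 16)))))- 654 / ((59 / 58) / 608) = -100737602171 / 257712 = -390892.17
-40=-40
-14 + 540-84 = 442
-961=-961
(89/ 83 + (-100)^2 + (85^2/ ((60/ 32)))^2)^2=123189124026550279201/ 558009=220765478740576.37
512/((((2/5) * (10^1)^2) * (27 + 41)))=16/85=0.19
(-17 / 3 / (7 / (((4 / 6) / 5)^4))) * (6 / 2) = -272 / 354375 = -0.00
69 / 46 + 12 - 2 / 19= 13.39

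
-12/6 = -2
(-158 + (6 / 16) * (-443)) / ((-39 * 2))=2593 / 624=4.16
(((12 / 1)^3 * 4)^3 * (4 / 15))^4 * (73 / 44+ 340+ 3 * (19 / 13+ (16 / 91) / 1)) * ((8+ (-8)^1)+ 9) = 187566224108795892341312700000000000000000000000.00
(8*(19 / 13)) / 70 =76 / 455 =0.17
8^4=4096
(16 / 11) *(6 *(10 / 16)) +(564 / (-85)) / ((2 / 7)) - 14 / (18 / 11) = -221521 / 8415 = -26.32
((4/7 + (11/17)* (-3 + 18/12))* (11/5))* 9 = -7.90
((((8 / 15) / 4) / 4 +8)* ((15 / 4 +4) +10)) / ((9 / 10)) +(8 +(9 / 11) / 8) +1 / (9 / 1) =395957 / 2376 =166.65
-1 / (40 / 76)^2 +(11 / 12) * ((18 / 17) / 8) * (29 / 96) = -777561 / 217600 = -3.57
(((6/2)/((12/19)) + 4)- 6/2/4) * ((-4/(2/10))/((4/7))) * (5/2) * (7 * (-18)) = 88200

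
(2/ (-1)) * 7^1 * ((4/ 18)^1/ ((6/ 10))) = -140/ 27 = -5.19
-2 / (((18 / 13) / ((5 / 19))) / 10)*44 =-28600 / 171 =-167.25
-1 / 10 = -0.10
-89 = -89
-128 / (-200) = 0.64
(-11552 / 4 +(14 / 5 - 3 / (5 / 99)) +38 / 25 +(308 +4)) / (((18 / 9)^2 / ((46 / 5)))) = -1512871 / 250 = -6051.48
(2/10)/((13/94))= 94/65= 1.45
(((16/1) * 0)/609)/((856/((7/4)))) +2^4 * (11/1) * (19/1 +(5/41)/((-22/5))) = 136904/41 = 3339.12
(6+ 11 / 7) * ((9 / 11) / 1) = 477 / 77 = 6.19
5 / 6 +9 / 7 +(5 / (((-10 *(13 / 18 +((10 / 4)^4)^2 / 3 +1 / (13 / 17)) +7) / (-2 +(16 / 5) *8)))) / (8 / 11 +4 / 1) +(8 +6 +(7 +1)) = 1578533999 / 65460894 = 24.11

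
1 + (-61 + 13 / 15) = -887 / 15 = -59.13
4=4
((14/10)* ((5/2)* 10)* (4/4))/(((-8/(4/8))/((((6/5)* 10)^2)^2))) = -45360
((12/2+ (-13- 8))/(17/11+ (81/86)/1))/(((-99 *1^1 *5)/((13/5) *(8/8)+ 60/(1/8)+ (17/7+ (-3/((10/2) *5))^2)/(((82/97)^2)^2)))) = 518182567433138/87268330183125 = 5.94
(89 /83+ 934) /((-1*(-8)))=77611 /664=116.88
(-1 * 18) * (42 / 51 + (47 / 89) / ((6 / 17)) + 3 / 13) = -903003 / 19669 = -45.91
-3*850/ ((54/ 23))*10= -97750/ 9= -10861.11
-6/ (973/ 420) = -360/ 139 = -2.59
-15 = -15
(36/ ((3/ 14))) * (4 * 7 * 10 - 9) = 45528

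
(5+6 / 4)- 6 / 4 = 5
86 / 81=1.06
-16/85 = -0.19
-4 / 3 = -1.33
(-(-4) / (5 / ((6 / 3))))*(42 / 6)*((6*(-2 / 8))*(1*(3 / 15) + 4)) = -1764 / 25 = -70.56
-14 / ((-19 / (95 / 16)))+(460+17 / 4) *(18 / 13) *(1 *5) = 3218.41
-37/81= -0.46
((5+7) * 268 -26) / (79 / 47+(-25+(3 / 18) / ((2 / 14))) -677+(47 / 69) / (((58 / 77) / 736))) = -26087820 / 274693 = -94.97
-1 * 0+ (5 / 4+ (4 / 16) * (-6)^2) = 41 / 4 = 10.25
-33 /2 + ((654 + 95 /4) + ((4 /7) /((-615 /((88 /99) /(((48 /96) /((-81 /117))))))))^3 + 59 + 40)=533047541228465701 /701147703028500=760.25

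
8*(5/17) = 2.35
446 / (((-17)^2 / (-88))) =-39248 / 289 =-135.81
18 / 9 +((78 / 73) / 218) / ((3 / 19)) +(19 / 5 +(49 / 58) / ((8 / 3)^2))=878684641 / 147681920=5.95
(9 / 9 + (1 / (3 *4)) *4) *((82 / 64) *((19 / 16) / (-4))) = -0.51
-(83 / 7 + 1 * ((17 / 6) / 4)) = -2111 / 168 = -12.57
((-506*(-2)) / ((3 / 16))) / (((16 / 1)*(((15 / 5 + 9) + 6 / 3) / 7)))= 506 / 3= 168.67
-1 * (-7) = 7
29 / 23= 1.26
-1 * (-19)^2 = -361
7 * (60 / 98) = 30 / 7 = 4.29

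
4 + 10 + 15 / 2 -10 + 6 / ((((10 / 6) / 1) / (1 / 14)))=11.76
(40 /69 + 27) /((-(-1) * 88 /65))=11245 /552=20.37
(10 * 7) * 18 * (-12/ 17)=-15120/ 17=-889.41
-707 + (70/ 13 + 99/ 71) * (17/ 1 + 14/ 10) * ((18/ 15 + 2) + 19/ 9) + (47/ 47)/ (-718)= -6639775537/ 149110650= -44.53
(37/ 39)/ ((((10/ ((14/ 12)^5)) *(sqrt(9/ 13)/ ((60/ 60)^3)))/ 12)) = 621859 *sqrt(13)/ 758160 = 2.96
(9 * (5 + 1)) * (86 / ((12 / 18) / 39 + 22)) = 135837 / 644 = 210.93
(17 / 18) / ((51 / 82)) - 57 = -1498 / 27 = -55.48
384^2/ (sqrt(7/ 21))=147456 * sqrt(3)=255401.28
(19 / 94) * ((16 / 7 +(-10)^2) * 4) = 27208 / 329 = 82.70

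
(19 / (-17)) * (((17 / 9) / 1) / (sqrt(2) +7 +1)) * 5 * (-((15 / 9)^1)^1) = 1900 / 837 - 475 * sqrt(2) / 1674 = 1.87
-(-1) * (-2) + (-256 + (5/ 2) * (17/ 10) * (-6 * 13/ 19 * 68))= -27444/ 19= -1444.42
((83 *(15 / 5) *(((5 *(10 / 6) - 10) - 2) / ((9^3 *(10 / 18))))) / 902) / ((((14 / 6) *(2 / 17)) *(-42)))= 1411 / 6509160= 0.00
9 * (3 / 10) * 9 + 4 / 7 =1741 / 70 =24.87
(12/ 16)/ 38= 3/ 152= 0.02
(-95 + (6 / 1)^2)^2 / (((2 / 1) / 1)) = 3481 / 2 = 1740.50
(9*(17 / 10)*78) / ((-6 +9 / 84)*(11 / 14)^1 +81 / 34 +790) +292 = 7704152348 / 26247905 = 293.51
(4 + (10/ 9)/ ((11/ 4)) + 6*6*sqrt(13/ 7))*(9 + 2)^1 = 436/ 9 + 396*sqrt(91)/ 7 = 588.10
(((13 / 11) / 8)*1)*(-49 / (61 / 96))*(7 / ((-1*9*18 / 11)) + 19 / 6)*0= 0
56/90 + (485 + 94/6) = 22558/45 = 501.29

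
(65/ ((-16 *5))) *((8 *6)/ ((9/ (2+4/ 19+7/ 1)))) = -2275/ 57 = -39.91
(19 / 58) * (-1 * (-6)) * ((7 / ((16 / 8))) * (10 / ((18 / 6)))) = 665 / 29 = 22.93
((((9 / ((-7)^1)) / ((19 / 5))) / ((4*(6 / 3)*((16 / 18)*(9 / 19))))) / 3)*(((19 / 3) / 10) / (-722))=1 / 34048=0.00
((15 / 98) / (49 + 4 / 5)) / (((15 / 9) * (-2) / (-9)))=135 / 16268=0.01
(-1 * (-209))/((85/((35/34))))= 1463/578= 2.53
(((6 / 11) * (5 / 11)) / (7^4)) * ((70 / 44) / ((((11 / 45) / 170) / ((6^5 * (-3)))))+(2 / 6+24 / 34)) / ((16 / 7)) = -796374147935 / 682973368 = -1166.04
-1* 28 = -28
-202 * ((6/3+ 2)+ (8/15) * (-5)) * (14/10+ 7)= -11312/5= -2262.40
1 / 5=0.20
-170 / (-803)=170 / 803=0.21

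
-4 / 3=-1.33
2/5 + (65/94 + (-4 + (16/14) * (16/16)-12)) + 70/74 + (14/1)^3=332466577/121730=2731.18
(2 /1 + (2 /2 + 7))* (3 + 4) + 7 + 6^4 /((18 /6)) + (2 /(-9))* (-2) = 4585 /9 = 509.44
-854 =-854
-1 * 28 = -28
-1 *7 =-7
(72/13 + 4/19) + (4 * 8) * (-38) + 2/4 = -597617/494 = -1209.75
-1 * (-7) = 7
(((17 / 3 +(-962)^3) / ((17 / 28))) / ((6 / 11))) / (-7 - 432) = 411308030518 / 67167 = 6123662.37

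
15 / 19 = 0.79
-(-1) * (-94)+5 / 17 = -93.71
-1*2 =-2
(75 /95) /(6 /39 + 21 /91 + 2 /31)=6045 /3439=1.76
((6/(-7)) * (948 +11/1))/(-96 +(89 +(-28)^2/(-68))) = 44.36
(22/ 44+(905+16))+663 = 3169/ 2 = 1584.50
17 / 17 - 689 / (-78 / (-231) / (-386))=787634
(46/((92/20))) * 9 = 90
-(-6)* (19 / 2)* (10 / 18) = 95 / 3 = 31.67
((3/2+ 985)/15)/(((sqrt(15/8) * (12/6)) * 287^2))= 1973 * sqrt(30)/37066050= 0.00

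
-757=-757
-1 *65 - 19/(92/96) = -1951/23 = -84.83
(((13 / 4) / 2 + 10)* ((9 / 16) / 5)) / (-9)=-93 / 640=-0.15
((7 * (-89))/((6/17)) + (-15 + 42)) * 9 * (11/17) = -344157/34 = -10122.26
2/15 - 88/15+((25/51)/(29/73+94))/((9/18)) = -10056392/1757205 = -5.72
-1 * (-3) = 3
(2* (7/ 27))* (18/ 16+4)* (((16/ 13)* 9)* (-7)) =-8036/ 39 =-206.05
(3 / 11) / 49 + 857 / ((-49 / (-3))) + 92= 77872 / 539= 144.47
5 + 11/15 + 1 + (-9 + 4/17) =-2.03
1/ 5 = 0.20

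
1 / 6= 0.17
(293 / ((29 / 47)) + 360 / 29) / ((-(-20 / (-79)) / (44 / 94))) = -12279839 / 13630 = -900.94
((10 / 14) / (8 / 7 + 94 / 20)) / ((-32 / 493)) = -1.88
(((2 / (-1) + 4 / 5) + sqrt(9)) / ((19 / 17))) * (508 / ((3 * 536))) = 6477 / 12730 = 0.51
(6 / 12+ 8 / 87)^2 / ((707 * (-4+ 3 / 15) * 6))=-53045 / 2440185048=-0.00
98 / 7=14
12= 12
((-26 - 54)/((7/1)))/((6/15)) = -200/7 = -28.57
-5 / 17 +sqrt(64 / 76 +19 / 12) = -5 / 17 +sqrt(31521) / 114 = 1.26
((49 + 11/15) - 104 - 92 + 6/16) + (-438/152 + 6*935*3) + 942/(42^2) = 621228771/37240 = 16681.76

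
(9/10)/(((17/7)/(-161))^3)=-12882918447/49130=-262221.01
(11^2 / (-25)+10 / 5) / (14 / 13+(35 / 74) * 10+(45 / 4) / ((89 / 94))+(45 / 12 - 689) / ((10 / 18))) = 0.00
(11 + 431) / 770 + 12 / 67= 19427 / 25795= 0.75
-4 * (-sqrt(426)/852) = sqrt(426)/213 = 0.10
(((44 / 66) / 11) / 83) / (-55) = -2 / 150645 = -0.00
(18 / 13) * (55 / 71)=990 / 923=1.07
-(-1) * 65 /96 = 65 /96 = 0.68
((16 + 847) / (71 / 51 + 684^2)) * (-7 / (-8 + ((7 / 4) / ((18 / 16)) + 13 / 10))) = 27728190 / 11047516601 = 0.00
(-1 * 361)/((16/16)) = -361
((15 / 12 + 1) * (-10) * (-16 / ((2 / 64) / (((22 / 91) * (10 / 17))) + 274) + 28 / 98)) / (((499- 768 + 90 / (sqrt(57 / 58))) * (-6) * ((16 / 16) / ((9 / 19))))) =-55789536105 / 32926005382382- 3110940675 * sqrt(3306) / 312797051132629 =-0.00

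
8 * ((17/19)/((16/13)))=5.82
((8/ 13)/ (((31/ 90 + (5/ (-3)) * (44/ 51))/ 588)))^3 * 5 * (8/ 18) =-2415291749498880000/ 29993266043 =-80527800.67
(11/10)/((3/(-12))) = -22/5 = -4.40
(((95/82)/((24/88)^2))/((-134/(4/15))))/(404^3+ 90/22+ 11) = -25289/53797154299830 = -0.00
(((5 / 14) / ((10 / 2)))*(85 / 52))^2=7225 / 529984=0.01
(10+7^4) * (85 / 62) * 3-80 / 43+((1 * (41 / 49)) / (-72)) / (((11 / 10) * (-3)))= 769320023695 / 77596596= 9914.35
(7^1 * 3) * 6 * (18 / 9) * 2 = 504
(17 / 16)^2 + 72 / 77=40685 / 19712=2.06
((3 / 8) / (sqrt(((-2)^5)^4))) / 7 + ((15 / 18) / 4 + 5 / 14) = 0.57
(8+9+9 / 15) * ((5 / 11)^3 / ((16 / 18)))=225 / 121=1.86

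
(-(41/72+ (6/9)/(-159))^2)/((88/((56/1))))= -3618727/17797824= -0.20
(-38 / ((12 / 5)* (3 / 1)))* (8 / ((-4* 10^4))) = 19 / 18000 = 0.00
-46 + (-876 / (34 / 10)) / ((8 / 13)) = -15799 / 34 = -464.68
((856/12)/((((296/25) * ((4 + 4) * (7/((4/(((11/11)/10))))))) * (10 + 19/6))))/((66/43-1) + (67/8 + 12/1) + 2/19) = 0.02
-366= -366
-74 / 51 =-1.45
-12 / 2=-6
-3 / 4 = -0.75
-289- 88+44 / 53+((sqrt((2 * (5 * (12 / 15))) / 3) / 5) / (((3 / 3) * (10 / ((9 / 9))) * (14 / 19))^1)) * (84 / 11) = -19937 / 53+38 * sqrt(6) / 275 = -375.83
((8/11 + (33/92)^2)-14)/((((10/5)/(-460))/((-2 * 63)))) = -385485975/1012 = -380915.00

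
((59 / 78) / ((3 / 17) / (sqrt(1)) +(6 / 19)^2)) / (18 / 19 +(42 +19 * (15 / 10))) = 6879577 / 179475075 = 0.04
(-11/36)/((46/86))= -473/828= -0.57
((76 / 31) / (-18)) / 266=-1 / 1953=-0.00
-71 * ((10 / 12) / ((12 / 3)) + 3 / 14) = -5041 / 168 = -30.01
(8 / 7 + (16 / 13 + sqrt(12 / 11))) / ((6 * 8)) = 0.07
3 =3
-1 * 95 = -95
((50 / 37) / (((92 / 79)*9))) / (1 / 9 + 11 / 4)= 3950 / 87653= 0.05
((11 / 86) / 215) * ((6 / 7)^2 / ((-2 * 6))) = -33 / 906010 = -0.00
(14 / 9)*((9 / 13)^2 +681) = 537460 / 507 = 1060.08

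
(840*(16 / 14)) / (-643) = -960 / 643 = -1.49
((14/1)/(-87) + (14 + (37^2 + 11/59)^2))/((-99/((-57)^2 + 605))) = -2188080881126048/29981853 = -72980175.08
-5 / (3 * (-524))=5 / 1572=0.00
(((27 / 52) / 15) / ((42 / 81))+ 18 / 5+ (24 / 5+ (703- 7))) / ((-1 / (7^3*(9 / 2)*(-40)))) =1130838219 / 26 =43493777.65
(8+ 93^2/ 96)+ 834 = 29827/ 32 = 932.09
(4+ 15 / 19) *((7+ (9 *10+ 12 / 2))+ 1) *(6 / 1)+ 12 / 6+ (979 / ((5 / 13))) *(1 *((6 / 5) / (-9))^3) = 956936746 / 320625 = 2984.60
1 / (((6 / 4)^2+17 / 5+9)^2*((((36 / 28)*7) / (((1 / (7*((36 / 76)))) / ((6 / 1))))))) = 3800 / 146029149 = 0.00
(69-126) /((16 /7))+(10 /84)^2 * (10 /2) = -175459 /7056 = -24.87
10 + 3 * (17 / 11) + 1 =15.64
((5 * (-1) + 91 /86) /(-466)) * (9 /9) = 339 /40076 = 0.01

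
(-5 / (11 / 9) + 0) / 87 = -15 / 319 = -0.05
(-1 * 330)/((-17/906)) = 298980/17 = 17587.06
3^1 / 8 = 3 / 8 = 0.38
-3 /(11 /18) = -54 /11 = -4.91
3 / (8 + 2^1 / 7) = 21 / 58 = 0.36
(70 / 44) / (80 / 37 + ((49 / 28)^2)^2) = 165760 / 1202487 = 0.14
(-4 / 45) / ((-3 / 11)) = 44 / 135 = 0.33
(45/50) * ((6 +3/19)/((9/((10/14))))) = 117/266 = 0.44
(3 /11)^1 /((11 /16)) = 48 /121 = 0.40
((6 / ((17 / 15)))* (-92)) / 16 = -1035 / 34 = -30.44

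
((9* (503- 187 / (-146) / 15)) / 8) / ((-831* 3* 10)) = -0.02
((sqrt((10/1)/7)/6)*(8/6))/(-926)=-sqrt(70)/29169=-0.00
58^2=3364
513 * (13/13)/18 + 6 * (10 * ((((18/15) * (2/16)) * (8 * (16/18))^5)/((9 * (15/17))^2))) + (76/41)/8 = 12863625309626/4902543225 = 2623.87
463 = 463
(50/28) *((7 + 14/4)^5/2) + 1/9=131274803/1152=113953.82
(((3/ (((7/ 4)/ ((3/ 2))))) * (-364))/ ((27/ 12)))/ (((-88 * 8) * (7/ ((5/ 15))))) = 0.03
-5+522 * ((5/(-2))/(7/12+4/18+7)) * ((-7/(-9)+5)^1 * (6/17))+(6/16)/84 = -370160823/1070048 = -345.93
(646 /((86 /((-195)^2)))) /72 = 1364675 /344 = 3967.08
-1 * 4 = -4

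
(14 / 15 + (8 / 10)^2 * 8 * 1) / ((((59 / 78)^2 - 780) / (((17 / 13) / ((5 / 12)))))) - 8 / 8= -607202971 / 592754875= -1.02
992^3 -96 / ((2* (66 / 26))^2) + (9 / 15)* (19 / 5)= 976191486.56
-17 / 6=-2.83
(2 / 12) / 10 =1 / 60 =0.02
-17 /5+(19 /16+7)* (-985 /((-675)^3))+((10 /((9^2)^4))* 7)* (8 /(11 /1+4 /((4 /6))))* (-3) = -41468049403849 /12196570950000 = -3.40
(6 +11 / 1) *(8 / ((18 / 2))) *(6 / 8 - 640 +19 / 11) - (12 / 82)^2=-1603230418 / 166419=-9633.70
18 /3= 6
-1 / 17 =-0.06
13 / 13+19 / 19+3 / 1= 5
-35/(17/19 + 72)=-133/277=-0.48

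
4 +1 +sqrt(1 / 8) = 5.35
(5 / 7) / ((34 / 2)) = 5 / 119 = 0.04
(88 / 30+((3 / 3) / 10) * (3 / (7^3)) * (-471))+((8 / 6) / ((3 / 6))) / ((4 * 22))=19255 / 7546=2.55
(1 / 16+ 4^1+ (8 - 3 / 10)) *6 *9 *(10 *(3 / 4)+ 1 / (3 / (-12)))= 177849 / 80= 2223.11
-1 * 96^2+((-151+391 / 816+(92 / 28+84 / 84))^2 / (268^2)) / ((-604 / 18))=-9216.01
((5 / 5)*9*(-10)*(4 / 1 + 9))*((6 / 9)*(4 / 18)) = -520 / 3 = -173.33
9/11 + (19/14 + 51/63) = 2.98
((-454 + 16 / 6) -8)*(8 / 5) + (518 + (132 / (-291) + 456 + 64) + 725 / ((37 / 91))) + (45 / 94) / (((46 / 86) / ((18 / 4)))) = 486457007401 / 232782540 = 2089.75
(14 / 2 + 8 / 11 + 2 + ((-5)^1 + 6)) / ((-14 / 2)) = -118 / 77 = -1.53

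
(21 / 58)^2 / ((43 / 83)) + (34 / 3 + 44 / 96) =10453747 / 867912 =12.04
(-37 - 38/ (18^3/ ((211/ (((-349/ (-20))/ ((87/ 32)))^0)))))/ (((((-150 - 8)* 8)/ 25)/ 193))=539922325/ 3685824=146.49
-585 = -585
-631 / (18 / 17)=-10727 / 18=-595.94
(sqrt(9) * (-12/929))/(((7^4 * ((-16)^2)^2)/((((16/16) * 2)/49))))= -9/895352184832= -0.00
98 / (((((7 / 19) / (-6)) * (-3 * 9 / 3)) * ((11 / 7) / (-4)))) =-14896 / 33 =-451.39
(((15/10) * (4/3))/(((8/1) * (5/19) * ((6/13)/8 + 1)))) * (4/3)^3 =15808/7425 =2.13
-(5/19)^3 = -125/6859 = -0.02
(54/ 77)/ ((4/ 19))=513/ 154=3.33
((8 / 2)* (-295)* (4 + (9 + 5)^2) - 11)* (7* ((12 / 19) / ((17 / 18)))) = -20991096 / 19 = -1104794.53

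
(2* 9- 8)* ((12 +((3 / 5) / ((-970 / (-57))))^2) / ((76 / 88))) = 3105291651 / 22346375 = 138.96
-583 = -583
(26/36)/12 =13/216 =0.06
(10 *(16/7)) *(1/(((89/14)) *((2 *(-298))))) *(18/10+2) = -304/13261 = -0.02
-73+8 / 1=-65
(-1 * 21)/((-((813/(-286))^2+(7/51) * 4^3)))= 87603516/70354027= 1.25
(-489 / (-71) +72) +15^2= 21576 / 71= 303.89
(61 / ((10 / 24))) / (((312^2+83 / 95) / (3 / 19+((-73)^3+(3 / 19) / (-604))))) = -816977382789 / 1396412213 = -585.05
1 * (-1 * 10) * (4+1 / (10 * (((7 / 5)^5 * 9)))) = -6053645 / 151263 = -40.02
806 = 806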